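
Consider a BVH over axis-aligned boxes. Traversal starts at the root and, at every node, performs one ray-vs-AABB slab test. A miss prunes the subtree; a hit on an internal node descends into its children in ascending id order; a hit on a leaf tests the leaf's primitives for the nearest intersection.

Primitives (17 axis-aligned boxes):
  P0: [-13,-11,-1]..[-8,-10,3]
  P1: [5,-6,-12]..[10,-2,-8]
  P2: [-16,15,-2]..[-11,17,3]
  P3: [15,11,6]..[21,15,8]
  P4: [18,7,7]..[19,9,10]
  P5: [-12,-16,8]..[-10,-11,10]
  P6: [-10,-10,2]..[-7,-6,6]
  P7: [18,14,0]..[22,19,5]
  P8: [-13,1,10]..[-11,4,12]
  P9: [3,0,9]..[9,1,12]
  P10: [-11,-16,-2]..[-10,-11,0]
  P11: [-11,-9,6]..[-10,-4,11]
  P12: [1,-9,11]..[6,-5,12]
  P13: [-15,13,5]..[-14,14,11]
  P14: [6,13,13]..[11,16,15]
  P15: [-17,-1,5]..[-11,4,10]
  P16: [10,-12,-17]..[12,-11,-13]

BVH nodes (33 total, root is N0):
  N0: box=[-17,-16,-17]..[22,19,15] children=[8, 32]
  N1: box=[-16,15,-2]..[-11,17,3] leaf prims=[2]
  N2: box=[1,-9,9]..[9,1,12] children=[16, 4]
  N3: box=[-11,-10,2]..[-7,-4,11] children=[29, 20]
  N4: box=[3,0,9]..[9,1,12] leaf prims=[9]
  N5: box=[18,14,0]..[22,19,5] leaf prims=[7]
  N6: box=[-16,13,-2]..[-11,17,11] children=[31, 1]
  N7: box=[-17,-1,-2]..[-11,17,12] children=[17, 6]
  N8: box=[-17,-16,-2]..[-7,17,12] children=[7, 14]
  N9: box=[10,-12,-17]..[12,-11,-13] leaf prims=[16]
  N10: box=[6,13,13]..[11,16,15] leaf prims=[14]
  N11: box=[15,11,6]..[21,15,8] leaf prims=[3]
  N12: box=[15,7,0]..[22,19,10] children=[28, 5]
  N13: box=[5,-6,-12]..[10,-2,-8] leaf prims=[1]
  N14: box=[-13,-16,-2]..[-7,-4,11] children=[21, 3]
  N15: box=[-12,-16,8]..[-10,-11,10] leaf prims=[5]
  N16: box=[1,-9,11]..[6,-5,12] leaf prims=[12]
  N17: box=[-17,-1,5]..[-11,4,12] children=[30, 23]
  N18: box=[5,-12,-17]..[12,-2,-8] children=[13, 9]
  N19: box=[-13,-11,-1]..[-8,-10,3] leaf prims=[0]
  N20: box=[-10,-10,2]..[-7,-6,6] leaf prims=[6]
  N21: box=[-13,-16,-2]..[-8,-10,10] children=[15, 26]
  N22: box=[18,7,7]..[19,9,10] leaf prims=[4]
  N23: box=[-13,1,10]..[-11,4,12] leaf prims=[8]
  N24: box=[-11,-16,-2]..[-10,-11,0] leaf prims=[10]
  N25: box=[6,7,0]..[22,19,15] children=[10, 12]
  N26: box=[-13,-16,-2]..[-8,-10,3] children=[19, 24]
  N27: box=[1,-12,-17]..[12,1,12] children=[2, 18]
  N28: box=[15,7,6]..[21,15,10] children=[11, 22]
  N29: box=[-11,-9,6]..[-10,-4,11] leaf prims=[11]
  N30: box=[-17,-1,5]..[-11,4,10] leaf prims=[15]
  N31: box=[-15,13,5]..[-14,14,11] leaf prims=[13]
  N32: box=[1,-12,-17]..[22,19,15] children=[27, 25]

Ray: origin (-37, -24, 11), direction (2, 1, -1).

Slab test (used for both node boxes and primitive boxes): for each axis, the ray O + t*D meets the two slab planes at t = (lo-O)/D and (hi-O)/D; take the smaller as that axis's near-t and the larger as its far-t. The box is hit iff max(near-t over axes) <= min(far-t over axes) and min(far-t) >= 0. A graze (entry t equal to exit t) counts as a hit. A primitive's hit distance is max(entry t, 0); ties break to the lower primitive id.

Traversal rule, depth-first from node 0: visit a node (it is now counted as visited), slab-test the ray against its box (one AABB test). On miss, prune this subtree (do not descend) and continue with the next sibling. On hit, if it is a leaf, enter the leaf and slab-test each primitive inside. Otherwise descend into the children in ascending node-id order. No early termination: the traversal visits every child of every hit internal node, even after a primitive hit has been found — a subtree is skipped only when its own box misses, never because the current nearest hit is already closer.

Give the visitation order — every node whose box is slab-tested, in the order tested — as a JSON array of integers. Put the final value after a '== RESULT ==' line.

Walk:
N0 x:[10,59/2] y:[8,43] z:[-4,28] -> hit [10,28], descend [8, 32]
  N8 x:[10,15] y:[8,41] z:[-1,13] -> hit [10,13], descend [7, 14]
    N7 x:[10,13] y:[23,41] z:[-1,13] -> miss, prune
    N14 x:[12,15] y:[8,20] z:[0,13] -> hit [12,13], descend [3, 21]
      N3 x:[13,15] y:[14,20] z:[0,9] -> miss, prune
      N21 x:[12,29/2] y:[8,14] z:[1,13] -> hit [12,13], descend [15, 26]
        N15 x:[25/2,27/2] y:[8,13] z:[1,3] -> miss, prune
        N26 x:[12,29/2] y:[8,14] z:[8,13] -> hit [12,13], descend [19, 24]
          N19 x:[12,29/2] y:[13,14] z:[8,12] -> miss, prune
          N24 x:[13,27/2] y:[8,13] z:[11,13] -> hit [13,13] leaf, test {P10@t=13}
  N32 x:[19,59/2] y:[12,43] z:[-4,28] -> hit [19,28], descend [25, 27]
    N25 x:[43/2,59/2] y:[31,43] z:[-4,11] -> miss, prune
    N27 x:[19,49/2] y:[12,25] z:[-1,28] -> hit [19,49/2], descend [2, 18]
      N2 x:[19,23] y:[15,25] z:[-1,2] -> miss, prune
      N18 x:[21,49/2] y:[12,22] z:[19,28] -> hit [21,22], descend [9, 13]
        N9 x:[47/2,49/2] y:[12,13] z:[24,28] -> miss, prune
        N13 x:[21,47/2] y:[18,22] z:[19,23] -> hit [21,22] leaf, test {P1@t=21}

Visited [0, 8, 7, 14, 3, 21, 15, 26, 19, 24, 32, 25, 27, 2, 18, 9, 13]. Tests: 17 box, 2 leaf. Nearest: P10.

== RESULT ==
[0, 8, 7, 14, 3, 21, 15, 26, 19, 24, 32, 25, 27, 2, 18, 9, 13]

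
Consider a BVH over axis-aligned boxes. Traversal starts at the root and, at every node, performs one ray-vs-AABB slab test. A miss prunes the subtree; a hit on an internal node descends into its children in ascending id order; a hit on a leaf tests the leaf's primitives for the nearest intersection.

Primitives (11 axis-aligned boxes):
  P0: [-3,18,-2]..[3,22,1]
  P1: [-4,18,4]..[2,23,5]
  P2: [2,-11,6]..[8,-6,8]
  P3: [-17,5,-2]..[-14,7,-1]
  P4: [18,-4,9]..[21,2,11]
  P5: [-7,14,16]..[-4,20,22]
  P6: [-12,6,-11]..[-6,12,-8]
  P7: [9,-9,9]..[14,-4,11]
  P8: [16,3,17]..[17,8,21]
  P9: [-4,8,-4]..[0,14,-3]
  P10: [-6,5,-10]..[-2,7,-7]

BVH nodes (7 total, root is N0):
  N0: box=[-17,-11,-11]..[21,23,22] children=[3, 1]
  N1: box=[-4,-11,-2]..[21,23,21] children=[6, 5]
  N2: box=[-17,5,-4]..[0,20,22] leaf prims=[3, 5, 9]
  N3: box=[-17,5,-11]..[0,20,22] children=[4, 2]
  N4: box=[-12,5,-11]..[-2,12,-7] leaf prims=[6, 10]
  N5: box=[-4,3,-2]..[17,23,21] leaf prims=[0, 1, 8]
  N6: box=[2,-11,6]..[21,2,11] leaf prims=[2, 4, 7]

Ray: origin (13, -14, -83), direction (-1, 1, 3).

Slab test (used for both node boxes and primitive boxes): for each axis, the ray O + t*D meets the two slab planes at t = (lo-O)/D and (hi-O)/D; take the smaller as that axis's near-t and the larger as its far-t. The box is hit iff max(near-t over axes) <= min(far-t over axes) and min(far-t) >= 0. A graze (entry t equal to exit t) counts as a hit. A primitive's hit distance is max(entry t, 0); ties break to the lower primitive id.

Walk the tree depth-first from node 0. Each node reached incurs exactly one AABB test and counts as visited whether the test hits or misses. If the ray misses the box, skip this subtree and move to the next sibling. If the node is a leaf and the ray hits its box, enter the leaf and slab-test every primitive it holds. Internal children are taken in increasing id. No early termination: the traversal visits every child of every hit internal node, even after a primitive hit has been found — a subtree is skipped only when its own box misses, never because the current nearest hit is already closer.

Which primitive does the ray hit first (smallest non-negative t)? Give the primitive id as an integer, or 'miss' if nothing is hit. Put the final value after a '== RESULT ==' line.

Trace the traversal:
N0 x:[-8,30] y:[3,37] z:[24,35] -> hit [24,30], descend [1, 3]
  N1 x:[-8,17] y:[3,37] z:[27,104/3] -> miss, prune
  N3 x:[13,30] y:[19,34] z:[24,35] -> hit [24,30], descend [2, 4]
    N2 x:[13,30] y:[19,34] z:[79/3,35] -> hit [79/3,30] leaf, test {P3(miss), P5(miss), P9(miss)}
    N4 x:[15,25] y:[19,26] z:[24,76/3] -> hit [24,25] leaf, test {P6@t=24, P10(miss)}

5 AABB tests over nodes [0, 1, 3, 2, 4]; 2 leaves entered; closest P6.

== RESULT ==
6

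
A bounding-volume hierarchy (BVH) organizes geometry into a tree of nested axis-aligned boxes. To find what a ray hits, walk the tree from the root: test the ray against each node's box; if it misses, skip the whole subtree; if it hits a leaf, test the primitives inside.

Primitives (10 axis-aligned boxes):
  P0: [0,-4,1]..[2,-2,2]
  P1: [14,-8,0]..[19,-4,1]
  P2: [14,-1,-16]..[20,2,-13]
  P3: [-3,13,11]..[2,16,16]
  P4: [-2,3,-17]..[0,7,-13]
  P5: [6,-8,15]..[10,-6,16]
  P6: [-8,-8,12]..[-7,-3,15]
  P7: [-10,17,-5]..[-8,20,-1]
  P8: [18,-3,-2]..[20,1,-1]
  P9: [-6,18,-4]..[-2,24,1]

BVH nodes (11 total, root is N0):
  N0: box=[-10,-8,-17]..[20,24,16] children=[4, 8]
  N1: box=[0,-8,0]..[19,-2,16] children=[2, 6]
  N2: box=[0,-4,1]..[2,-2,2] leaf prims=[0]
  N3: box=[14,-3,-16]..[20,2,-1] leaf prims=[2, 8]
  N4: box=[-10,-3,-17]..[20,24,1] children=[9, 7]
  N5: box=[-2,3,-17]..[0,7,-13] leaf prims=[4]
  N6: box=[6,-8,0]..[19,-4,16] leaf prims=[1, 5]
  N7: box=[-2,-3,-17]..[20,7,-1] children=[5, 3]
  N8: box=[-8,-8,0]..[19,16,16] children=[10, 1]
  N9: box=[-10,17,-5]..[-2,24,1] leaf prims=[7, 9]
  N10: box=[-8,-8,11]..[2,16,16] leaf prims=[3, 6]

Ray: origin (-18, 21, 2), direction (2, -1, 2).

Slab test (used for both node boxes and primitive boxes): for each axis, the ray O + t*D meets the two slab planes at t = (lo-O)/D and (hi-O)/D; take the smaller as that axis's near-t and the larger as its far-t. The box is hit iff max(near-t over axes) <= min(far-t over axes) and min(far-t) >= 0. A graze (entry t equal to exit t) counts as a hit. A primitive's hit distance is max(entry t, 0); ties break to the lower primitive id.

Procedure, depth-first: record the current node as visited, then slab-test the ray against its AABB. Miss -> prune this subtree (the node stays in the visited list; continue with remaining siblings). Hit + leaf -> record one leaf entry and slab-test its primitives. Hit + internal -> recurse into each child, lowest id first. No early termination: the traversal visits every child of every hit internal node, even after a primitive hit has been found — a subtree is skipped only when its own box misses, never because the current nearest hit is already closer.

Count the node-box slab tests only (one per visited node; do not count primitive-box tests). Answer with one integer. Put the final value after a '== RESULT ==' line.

Traverse from the root:
N0 x:[4,19] y:[-3,29] z:[-19/2,7] -> hit [4,7], descend [4, 8]
  N4 x:[4,19] y:[-3,24] z:[-19/2,-1/2] -> miss, prune
  N8 x:[5,37/2] y:[5,29] z:[-1,7] -> hit [5,7], descend [1, 10]
    N1 x:[9,37/2] y:[23,29] z:[-1,7] -> miss, prune
    N10 x:[5,10] y:[5,29] z:[9/2,7] -> hit [5,7] leaf, test {P3(miss), P6(miss)}

5 AABB tests over nodes [0, 4, 8, 1, 10]; 1 leaf entered; closest miss.

== RESULT ==
5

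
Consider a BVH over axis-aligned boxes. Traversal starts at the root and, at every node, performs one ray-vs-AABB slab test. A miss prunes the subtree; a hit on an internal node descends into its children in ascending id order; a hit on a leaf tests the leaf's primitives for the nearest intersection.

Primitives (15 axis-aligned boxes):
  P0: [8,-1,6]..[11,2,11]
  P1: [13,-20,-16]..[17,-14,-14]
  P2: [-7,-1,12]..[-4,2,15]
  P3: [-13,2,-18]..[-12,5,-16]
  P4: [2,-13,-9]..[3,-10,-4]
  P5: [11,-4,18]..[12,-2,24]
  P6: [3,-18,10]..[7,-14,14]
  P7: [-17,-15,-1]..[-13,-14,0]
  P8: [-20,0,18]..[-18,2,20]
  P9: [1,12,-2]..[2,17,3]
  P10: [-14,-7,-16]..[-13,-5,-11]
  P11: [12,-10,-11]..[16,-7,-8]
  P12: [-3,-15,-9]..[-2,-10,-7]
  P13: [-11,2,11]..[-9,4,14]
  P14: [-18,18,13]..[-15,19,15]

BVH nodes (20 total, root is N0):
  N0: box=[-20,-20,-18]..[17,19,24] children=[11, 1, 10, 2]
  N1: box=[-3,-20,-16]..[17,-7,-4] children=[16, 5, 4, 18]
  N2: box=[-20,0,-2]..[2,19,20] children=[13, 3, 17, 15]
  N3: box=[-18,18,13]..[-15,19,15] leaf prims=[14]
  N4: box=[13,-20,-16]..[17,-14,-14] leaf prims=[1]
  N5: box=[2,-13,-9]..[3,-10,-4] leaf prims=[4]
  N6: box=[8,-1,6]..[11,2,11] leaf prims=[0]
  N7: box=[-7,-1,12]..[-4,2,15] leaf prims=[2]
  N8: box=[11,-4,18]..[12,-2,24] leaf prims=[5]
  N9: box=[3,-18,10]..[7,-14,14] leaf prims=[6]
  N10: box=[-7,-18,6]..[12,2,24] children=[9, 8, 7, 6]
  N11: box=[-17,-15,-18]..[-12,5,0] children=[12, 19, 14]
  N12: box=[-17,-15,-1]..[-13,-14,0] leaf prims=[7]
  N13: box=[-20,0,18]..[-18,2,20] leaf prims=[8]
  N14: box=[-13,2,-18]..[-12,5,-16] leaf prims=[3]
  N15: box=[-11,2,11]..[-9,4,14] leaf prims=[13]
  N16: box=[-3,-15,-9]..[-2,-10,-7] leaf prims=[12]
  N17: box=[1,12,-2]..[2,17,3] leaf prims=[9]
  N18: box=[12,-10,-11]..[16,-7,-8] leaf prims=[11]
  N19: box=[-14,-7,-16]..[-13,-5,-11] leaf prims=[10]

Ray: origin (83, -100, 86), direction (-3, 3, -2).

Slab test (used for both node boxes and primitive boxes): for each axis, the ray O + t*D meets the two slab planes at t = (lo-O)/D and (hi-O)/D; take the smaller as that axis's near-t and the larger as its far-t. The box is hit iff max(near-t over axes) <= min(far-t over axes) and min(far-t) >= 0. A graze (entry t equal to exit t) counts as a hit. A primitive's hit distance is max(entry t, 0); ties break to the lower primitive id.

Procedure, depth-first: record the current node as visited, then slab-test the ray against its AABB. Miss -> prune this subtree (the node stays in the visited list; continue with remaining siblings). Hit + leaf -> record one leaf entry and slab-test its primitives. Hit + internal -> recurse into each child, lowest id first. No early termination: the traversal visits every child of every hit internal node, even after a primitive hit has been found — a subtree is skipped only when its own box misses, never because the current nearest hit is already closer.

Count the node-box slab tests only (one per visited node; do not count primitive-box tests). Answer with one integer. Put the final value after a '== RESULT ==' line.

Walk:
N0 x:[22,103/3] y:[80/3,119/3] z:[31,52] -> hit [31,103/3], descend [1, 2, 10, 11]
  N1 x:[22,86/3] y:[80/3,31] z:[45,51] -> miss, prune
  N2 x:[27,103/3] y:[100/3,119/3] z:[33,44] -> hit [100/3,103/3], descend [3, 13, 15, 17]
    N3 x:[98/3,101/3] y:[118/3,119/3] z:[71/2,73/2] -> miss, prune
    N13 x:[101/3,103/3] y:[100/3,34] z:[33,34] -> hit [101/3,34] leaf, test {P8@t=101/3}
    N15 x:[92/3,94/3] y:[34,104/3] z:[36,75/2] -> miss, prune
    N17 x:[27,82/3] y:[112/3,39] z:[83/2,44] -> miss, prune
  N10 x:[71/3,30] y:[82/3,34] z:[31,40] -> miss, prune
  N11 x:[95/3,100/3] y:[85/3,35] z:[43,52] -> miss, prune

Summary -> nodes [0, 1, 2, 3, 13, 15, 17, 10, 11]; box-tests=9; leaf-entries=1; first=P8

== RESULT ==
9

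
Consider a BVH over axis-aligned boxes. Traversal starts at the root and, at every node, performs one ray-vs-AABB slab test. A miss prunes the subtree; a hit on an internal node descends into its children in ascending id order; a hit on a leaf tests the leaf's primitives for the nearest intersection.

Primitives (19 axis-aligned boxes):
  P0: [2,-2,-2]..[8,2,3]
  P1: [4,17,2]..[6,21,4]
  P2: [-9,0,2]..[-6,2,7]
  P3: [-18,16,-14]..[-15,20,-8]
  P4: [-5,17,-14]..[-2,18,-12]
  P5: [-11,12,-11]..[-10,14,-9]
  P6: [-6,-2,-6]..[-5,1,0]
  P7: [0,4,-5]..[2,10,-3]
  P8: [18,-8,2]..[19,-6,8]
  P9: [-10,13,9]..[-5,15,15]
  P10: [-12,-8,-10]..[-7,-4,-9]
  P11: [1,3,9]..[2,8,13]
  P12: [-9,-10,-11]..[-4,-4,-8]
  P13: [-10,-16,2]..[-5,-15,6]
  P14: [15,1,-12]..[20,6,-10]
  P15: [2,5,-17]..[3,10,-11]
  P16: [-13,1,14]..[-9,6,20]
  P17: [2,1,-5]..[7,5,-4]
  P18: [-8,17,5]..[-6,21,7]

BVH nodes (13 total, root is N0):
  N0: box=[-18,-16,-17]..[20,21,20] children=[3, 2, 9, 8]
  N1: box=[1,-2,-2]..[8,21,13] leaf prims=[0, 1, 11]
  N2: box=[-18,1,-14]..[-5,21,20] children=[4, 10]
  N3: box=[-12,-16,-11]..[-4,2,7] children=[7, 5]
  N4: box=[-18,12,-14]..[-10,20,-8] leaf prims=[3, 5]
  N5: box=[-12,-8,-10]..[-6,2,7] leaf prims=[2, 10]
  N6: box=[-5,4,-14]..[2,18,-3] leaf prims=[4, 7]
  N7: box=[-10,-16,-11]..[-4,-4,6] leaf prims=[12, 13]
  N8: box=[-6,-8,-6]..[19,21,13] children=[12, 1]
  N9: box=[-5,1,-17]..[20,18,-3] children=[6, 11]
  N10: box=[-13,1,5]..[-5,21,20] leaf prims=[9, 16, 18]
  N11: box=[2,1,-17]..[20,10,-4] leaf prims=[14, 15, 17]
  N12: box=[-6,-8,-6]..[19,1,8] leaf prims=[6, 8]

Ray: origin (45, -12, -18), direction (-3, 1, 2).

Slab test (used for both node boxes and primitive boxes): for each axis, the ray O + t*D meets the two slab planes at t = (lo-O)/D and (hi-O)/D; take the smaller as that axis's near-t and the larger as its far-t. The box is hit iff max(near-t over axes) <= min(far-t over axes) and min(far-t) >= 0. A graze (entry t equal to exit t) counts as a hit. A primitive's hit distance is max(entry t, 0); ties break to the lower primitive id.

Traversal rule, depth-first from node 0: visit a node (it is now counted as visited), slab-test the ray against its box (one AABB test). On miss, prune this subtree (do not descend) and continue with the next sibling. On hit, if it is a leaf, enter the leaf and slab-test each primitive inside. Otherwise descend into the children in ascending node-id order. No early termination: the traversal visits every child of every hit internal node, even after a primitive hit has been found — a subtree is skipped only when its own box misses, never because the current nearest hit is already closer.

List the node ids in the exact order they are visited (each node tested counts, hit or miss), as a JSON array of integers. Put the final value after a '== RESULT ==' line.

Walk:
N0 x:[25/3,21] y:[-4,33] z:[1/2,19] -> hit [25/3,19], descend [2, 3, 8, 9]
  N2 x:[50/3,21] y:[13,33] z:[2,19] -> hit [50/3,19], descend [4, 10]
    N4 x:[55/3,21] y:[24,32] z:[2,5] -> miss, prune
    N10 x:[50/3,58/3] y:[13,33] z:[23/2,19] -> hit [50/3,19] leaf, test {P9(miss), P16@t=18, P18(miss)}
  N3 x:[49/3,19] y:[-4,14] z:[7/2,25/2] -> miss, prune
  N8 x:[26/3,17] y:[4,33] z:[6,31/2] -> hit [26/3,31/2], descend [1, 12]
    N1 x:[37/3,44/3] y:[10,33] z:[8,31/2] -> hit [37/3,44/3] leaf, test {P0(miss), P1(miss), P11(miss)}
    N12 x:[26/3,17] y:[4,13] z:[6,13] -> hit [26/3,13] leaf, test {P6(miss), P8(miss)}
  N9 x:[25/3,50/3] y:[13,30] z:[1/2,15/2] -> miss, prune

Summary -> nodes [0, 2, 4, 10, 3, 8, 1, 12, 9]; box-tests=9; leaf-entries=3; first=P16

== RESULT ==
[0, 2, 4, 10, 3, 8, 1, 12, 9]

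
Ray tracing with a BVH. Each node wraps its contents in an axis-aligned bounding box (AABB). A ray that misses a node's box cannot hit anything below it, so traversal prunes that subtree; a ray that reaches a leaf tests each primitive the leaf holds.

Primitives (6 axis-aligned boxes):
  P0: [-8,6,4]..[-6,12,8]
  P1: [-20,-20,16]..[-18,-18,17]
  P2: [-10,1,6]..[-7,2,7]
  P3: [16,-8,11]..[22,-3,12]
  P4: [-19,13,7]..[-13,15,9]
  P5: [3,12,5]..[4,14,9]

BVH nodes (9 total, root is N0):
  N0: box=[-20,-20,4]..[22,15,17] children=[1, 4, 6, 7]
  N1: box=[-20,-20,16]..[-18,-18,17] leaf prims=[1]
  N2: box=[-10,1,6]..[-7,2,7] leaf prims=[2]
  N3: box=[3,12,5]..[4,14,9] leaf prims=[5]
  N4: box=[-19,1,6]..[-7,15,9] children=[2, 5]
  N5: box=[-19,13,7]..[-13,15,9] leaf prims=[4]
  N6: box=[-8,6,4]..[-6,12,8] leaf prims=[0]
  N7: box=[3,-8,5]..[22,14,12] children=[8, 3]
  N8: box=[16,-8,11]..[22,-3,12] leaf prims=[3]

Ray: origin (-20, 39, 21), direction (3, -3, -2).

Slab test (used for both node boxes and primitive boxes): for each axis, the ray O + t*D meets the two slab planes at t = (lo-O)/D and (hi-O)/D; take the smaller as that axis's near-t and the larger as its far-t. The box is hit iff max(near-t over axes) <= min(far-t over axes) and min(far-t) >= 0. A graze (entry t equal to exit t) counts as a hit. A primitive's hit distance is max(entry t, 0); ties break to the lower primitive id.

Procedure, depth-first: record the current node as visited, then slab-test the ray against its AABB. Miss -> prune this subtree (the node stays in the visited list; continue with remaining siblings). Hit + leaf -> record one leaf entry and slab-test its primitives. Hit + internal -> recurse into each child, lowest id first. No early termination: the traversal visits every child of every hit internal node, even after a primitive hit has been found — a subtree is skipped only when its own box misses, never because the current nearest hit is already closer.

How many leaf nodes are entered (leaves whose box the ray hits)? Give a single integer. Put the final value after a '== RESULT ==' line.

Trace the traversal:
N0 x:[0,14] y:[8,59/3] z:[2,17/2] -> hit [8,17/2], descend [1, 4, 6, 7]
  N1 x:[0,2/3] y:[19,59/3] z:[2,5/2] -> miss, prune
  N4 x:[1/3,13/3] y:[8,38/3] z:[6,15/2] -> miss, prune
  N6 x:[4,14/3] y:[9,11] z:[13/2,17/2] -> miss, prune
  N7 x:[23/3,14] y:[25/3,47/3] z:[9/2,8] -> miss, prune

order=[0, 1, 4, 6, 7]  |boxes|=5  |leaves|=0  hit=miss

== RESULT ==
0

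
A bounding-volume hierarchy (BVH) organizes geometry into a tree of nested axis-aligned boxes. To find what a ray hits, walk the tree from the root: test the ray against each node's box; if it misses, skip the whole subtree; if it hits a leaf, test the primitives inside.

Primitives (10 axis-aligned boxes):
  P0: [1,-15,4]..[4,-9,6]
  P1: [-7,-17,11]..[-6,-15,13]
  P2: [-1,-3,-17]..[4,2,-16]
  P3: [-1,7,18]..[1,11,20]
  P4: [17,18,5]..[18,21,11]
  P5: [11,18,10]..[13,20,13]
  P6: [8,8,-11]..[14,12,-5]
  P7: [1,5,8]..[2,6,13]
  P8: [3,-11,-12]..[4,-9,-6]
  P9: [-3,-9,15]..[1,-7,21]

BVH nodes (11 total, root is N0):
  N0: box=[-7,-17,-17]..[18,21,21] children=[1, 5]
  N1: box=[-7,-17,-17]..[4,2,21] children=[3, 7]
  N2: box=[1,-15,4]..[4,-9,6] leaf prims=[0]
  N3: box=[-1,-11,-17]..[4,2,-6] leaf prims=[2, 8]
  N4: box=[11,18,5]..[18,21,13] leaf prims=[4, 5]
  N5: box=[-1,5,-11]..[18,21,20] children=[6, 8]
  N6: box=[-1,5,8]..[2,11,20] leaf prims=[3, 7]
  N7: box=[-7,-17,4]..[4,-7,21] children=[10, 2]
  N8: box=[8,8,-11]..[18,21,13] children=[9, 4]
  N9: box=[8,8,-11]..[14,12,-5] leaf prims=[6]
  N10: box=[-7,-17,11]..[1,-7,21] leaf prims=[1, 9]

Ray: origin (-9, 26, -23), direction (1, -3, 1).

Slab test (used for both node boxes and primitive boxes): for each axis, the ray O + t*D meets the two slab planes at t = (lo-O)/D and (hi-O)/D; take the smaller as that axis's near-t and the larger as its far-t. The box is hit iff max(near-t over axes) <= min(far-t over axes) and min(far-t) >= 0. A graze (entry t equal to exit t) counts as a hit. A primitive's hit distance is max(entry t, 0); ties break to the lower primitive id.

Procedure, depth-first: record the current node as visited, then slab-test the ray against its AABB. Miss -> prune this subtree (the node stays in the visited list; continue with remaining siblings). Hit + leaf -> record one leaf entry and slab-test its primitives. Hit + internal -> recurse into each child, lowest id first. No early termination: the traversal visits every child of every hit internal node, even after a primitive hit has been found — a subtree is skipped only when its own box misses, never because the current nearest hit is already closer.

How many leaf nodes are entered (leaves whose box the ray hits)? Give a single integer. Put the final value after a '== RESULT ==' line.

Traverse from the root:
N0 x:[2,27] y:[5/3,43/3] z:[6,44] -> hit [6,43/3], descend [1, 5]
  N1 x:[2,13] y:[8,43/3] z:[6,44] -> hit [8,13], descend [3, 7]
    N3 x:[8,13] y:[8,37/3] z:[6,17] -> hit [8,37/3] leaf, test {P2(miss), P8@t=12}
    N7 x:[2,13] y:[11,43/3] z:[27,44] -> miss, prune
  N5 x:[8,27] y:[5/3,7] z:[12,43] -> miss, prune

order=[0, 1, 3, 7, 5]  |boxes|=5  |leaves|=1  hit=P8

== RESULT ==
1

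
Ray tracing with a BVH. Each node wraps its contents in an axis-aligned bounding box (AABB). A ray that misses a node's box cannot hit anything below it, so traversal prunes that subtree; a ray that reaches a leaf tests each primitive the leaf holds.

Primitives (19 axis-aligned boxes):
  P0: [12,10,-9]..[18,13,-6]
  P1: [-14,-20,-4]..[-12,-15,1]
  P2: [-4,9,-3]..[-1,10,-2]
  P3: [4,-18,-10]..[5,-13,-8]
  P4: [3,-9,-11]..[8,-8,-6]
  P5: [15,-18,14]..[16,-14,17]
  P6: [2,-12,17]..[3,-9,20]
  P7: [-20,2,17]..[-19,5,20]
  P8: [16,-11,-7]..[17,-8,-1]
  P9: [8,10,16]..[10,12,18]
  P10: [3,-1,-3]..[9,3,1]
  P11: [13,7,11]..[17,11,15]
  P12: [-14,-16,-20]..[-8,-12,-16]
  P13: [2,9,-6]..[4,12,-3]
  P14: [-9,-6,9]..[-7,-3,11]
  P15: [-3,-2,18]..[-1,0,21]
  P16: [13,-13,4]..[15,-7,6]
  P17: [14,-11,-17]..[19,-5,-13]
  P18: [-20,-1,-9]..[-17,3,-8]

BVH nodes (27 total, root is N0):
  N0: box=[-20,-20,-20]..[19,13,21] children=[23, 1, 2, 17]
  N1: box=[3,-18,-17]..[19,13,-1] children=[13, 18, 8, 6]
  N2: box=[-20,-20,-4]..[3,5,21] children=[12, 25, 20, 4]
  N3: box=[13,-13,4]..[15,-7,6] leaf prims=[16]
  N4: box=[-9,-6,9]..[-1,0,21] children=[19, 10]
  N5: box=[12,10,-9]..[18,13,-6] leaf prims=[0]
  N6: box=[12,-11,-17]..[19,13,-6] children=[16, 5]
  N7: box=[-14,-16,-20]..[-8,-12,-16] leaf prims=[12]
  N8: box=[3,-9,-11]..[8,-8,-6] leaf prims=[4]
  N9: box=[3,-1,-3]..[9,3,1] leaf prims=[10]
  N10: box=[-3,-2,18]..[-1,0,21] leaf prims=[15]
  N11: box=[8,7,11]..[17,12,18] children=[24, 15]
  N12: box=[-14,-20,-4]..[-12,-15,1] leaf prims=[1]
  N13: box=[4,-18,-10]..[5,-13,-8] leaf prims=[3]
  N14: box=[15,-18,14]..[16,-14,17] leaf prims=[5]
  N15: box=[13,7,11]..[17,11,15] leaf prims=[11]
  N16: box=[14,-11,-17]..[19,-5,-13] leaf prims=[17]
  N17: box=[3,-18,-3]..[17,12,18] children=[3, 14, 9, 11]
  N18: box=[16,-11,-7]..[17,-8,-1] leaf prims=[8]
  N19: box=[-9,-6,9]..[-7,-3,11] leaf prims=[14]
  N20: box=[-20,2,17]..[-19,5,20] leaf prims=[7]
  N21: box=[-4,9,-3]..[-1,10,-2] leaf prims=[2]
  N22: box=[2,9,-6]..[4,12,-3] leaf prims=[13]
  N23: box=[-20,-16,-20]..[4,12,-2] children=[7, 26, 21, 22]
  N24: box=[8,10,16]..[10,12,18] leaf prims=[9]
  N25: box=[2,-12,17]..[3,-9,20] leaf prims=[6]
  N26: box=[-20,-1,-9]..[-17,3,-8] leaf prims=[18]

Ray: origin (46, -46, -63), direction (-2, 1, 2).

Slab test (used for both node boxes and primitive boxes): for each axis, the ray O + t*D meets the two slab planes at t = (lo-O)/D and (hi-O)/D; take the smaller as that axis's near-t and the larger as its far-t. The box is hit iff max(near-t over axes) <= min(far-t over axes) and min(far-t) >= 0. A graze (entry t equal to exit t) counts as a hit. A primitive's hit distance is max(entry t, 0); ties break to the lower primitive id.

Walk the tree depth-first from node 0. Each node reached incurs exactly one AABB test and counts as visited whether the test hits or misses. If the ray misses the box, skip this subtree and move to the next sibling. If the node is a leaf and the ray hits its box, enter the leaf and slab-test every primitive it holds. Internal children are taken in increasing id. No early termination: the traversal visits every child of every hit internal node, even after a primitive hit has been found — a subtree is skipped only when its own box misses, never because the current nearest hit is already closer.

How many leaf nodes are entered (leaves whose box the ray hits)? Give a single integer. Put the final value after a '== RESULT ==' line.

Walk:
N0 x:[27/2,33] y:[26,59] z:[43/2,42] -> hit [26,33], descend [1, 2, 17, 23]
  N1 x:[27/2,43/2] y:[28,59] z:[23,31] -> miss, prune
  N2 x:[43/2,33] y:[26,51] z:[59/2,42] -> hit [59/2,33], descend [4, 12, 20, 25]
    N4 x:[47/2,55/2] y:[40,46] z:[36,42] -> miss, prune
    N12 x:[29,30] y:[26,31] z:[59/2,32] -> hit [59/2,30] leaf, test {P1@t=59/2}
    N20 x:[65/2,33] y:[48,51] z:[40,83/2] -> miss, prune
    N25 x:[43/2,22] y:[34,37] z:[40,83/2] -> miss, prune
  N17 x:[29/2,43/2] y:[28,58] z:[30,81/2] -> miss, prune
  N23 x:[21,33] y:[30,58] z:[43/2,61/2] -> hit [30,61/2], descend [7, 21, 22, 26]
    N7 x:[27,30] y:[30,34] z:[43/2,47/2] -> miss, prune
    N21 x:[47/2,25] y:[55,56] z:[30,61/2] -> miss, prune
    N22 x:[21,22] y:[55,58] z:[57/2,30] -> miss, prune
    N26 x:[63/2,33] y:[45,49] z:[27,55/2] -> miss, prune

13 AABB tests over nodes [0, 1, 2, 4, 12, 20, 25, 17, 23, 7, 21, 22, 26]; 1 leaf entered; closest P1.

== RESULT ==
1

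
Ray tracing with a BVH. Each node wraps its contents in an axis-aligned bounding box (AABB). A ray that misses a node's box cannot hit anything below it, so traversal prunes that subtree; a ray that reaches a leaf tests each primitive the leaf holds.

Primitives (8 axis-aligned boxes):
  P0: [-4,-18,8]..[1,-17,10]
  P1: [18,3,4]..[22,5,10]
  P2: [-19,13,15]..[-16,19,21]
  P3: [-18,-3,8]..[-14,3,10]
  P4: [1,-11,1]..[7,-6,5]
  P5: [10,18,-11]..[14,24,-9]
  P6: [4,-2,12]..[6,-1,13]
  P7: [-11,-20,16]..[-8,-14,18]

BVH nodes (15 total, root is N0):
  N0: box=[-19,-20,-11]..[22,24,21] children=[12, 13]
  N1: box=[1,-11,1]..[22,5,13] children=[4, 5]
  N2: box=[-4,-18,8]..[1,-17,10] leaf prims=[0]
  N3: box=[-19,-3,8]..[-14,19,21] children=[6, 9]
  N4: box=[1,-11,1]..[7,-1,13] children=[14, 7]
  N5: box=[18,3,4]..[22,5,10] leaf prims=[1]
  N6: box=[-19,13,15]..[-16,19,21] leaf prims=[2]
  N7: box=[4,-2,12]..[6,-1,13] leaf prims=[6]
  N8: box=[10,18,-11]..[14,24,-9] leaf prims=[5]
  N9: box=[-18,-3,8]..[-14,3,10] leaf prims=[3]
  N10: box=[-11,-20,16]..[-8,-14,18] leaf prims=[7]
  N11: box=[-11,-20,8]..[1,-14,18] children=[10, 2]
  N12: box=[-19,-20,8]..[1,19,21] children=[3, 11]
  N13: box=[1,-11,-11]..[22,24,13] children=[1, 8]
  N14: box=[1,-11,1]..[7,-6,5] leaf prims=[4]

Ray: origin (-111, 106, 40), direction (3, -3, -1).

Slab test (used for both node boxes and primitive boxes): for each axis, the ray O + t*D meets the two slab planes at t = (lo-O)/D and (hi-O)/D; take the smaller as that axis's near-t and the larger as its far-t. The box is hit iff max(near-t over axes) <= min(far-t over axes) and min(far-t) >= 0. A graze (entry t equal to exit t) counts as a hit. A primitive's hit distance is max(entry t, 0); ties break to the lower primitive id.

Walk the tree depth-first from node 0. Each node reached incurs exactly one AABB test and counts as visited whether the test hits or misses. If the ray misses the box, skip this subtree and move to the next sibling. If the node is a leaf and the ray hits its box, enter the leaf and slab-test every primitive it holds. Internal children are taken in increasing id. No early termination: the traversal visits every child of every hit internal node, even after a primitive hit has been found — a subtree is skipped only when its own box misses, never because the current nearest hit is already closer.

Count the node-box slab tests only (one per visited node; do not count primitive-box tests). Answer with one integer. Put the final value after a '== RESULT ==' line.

Trace the traversal:
N0 x:[92/3,133/3] y:[82/3,42] z:[19,51] -> hit [92/3,42], descend [12, 13]
  N12 x:[92/3,112/3] y:[29,42] z:[19,32] -> hit [92/3,32], descend [3, 11]
    N3 x:[92/3,97/3] y:[29,109/3] z:[19,32] -> hit [92/3,32], descend [6, 9]
      N6 x:[92/3,95/3] y:[29,31] z:[19,25] -> miss, prune
      N9 x:[31,97/3] y:[103/3,109/3] z:[30,32] -> miss, prune
    N11 x:[100/3,112/3] y:[40,42] z:[22,32] -> miss, prune
  N13 x:[112/3,133/3] y:[82/3,39] z:[27,51] -> hit [112/3,39], descend [1, 8]
    N1 x:[112/3,133/3] y:[101/3,39] z:[27,39] -> hit [112/3,39], descend [4, 5]
      N4 x:[112/3,118/3] y:[107/3,39] z:[27,39] -> hit [112/3,39], descend [7, 14]
        N7 x:[115/3,39] y:[107/3,36] z:[27,28] -> miss, prune
        N14 x:[112/3,118/3] y:[112/3,39] z:[35,39] -> hit [112/3,39] leaf, test {P4@t=112/3}
      N5 x:[43,133/3] y:[101/3,103/3] z:[30,36] -> miss, prune
    N8 x:[121/3,125/3] y:[82/3,88/3] z:[49,51] -> miss, prune

order=[0, 12, 3, 6, 9, 11, 13, 1, 4, 7, 14, 5, 8]  |boxes|=13  |leaves|=1  hit=P4

== RESULT ==
13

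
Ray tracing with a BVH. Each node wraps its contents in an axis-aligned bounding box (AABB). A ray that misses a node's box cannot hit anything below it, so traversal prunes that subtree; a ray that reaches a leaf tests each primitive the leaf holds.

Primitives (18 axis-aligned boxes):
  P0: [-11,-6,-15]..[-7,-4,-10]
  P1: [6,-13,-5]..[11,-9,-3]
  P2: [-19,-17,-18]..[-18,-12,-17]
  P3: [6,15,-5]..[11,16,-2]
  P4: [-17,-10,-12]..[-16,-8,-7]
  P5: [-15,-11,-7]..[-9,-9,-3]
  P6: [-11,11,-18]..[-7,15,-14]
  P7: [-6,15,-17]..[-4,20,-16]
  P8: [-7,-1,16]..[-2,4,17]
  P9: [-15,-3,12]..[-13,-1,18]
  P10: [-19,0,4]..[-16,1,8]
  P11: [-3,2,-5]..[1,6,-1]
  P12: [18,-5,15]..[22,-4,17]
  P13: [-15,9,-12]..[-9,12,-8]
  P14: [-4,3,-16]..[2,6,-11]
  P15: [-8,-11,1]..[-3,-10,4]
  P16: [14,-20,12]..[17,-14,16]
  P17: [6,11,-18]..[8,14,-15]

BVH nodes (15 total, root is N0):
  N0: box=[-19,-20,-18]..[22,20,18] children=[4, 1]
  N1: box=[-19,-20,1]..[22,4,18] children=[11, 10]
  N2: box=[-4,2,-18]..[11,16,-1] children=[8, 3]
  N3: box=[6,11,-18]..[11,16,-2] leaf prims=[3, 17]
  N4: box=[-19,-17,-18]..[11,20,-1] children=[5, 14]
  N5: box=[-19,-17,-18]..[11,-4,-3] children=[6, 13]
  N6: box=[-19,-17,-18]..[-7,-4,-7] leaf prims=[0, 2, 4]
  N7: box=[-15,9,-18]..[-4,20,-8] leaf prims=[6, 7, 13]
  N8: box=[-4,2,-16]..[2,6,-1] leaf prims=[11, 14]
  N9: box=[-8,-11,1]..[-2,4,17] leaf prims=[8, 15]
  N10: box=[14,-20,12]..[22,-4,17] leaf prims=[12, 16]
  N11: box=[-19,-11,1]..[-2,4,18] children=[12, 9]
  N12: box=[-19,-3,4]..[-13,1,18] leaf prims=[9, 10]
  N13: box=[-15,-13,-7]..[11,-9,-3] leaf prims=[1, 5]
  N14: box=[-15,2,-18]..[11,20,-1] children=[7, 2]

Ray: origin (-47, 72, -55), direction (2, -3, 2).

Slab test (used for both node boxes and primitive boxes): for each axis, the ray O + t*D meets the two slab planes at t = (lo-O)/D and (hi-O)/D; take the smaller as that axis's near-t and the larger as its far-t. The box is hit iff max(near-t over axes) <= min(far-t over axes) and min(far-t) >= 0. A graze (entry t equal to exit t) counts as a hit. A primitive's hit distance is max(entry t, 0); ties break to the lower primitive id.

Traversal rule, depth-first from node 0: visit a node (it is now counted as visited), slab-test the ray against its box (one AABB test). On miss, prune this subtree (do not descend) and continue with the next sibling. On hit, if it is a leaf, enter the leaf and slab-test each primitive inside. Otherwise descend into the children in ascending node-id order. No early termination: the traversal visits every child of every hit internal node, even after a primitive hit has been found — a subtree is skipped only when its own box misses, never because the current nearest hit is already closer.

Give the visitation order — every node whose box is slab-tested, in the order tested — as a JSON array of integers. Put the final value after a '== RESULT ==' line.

Trace the traversal:
N0 x:[14,69/2] y:[52/3,92/3] z:[37/2,73/2] -> hit [37/2,92/3], descend [1, 4]
  N1 x:[14,69/2] y:[68/3,92/3] z:[28,73/2] -> hit [28,92/3], descend [10, 11]
    N10 x:[61/2,69/2] y:[76/3,92/3] z:[67/2,36] -> miss, prune
    N11 x:[14,45/2] y:[68/3,83/3] z:[28,73/2] -> miss, prune
  N4 x:[14,29] y:[52/3,89/3] z:[37/2,27] -> hit [37/2,27], descend [5, 14]
    N5 x:[14,29] y:[76/3,89/3] z:[37/2,26] -> hit [76/3,26], descend [6, 13]
      N6 x:[14,20] y:[76/3,89/3] z:[37/2,24] -> miss, prune
      N13 x:[16,29] y:[27,85/3] z:[24,26] -> miss, prune
    N14 x:[16,29] y:[52/3,70/3] z:[37/2,27] -> hit [37/2,70/3], descend [2, 7]
      N2 x:[43/2,29] y:[56/3,70/3] z:[37/2,27] -> hit [43/2,70/3], descend [3, 8]
        N3 x:[53/2,29] y:[56/3,61/3] z:[37/2,53/2] -> miss, prune
        N8 x:[43/2,49/2] y:[22,70/3] z:[39/2,27] -> hit [22,70/3] leaf, test {P11(miss), P14@t=22}
      N7 x:[16,43/2] y:[52/3,21] z:[37/2,47/2] -> hit [37/2,21] leaf, test {P6@t=19, P7(miss), P13(miss)}

13 AABB tests over nodes [0, 1, 10, 11, 4, 5, 6, 13, 14, 2, 3, 8, 7]; 2 leaves entered; closest P6.

== RESULT ==
[0, 1, 10, 11, 4, 5, 6, 13, 14, 2, 3, 8, 7]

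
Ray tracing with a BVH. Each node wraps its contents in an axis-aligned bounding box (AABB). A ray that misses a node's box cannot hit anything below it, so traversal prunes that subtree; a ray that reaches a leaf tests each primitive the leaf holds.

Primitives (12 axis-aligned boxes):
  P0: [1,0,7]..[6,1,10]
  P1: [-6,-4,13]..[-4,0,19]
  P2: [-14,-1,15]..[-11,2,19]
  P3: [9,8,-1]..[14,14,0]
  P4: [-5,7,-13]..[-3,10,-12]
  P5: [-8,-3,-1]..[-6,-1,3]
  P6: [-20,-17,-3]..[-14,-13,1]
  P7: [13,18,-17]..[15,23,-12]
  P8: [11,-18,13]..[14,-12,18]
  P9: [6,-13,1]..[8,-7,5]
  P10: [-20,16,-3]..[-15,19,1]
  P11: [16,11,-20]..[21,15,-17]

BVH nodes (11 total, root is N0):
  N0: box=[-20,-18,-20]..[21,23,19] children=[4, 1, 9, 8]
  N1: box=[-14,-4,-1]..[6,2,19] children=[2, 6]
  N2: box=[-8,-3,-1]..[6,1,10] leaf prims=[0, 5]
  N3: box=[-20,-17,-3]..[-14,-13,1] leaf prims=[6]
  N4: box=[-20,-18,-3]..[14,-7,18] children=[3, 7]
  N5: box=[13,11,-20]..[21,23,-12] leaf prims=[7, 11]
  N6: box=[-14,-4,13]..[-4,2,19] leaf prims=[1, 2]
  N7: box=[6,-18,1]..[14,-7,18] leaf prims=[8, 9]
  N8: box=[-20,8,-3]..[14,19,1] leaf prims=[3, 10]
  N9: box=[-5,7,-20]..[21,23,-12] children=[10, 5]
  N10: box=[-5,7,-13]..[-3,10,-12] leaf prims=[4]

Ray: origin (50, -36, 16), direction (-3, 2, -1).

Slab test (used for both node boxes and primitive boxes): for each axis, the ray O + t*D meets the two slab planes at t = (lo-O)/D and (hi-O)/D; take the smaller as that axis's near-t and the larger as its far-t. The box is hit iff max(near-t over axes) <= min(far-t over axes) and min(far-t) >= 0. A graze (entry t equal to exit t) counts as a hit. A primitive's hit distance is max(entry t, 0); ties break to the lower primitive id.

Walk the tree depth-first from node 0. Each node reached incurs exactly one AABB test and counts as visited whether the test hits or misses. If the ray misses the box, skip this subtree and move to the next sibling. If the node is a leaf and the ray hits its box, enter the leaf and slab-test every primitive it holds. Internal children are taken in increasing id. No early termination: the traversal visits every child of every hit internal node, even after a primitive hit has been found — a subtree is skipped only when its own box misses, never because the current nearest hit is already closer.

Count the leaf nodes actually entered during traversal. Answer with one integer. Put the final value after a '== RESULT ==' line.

Trace the traversal:
N0 x:[29/3,70/3] y:[9,59/2] z:[-3,36] -> hit [29/3,70/3], descend [1, 4, 8, 9]
  N1 x:[44/3,64/3] y:[16,19] z:[-3,17] -> hit [16,17], descend [2, 6]
    N2 x:[44/3,58/3] y:[33/2,37/2] z:[6,17] -> hit [33/2,17] leaf, test {P0(miss), P5(miss)}
    N6 x:[18,64/3] y:[16,19] z:[-3,3] -> miss, prune
  N4 x:[12,70/3] y:[9,29/2] z:[-2,19] -> hit [12,29/2], descend [3, 7]
    N3 x:[64/3,70/3] y:[19/2,23/2] z:[15,19] -> miss, prune
    N7 x:[12,44/3] y:[9,29/2] z:[-2,15] -> hit [12,29/2] leaf, test {P8(miss), P9@t=14}
  N8 x:[12,70/3] y:[22,55/2] z:[15,19] -> miss, prune
  N9 x:[29/3,55/3] y:[43/2,59/2] z:[28,36] -> miss, prune

9 AABB tests over nodes [0, 1, 2, 6, 4, 3, 7, 8, 9]; 2 leaves entered; closest P9.

== RESULT ==
2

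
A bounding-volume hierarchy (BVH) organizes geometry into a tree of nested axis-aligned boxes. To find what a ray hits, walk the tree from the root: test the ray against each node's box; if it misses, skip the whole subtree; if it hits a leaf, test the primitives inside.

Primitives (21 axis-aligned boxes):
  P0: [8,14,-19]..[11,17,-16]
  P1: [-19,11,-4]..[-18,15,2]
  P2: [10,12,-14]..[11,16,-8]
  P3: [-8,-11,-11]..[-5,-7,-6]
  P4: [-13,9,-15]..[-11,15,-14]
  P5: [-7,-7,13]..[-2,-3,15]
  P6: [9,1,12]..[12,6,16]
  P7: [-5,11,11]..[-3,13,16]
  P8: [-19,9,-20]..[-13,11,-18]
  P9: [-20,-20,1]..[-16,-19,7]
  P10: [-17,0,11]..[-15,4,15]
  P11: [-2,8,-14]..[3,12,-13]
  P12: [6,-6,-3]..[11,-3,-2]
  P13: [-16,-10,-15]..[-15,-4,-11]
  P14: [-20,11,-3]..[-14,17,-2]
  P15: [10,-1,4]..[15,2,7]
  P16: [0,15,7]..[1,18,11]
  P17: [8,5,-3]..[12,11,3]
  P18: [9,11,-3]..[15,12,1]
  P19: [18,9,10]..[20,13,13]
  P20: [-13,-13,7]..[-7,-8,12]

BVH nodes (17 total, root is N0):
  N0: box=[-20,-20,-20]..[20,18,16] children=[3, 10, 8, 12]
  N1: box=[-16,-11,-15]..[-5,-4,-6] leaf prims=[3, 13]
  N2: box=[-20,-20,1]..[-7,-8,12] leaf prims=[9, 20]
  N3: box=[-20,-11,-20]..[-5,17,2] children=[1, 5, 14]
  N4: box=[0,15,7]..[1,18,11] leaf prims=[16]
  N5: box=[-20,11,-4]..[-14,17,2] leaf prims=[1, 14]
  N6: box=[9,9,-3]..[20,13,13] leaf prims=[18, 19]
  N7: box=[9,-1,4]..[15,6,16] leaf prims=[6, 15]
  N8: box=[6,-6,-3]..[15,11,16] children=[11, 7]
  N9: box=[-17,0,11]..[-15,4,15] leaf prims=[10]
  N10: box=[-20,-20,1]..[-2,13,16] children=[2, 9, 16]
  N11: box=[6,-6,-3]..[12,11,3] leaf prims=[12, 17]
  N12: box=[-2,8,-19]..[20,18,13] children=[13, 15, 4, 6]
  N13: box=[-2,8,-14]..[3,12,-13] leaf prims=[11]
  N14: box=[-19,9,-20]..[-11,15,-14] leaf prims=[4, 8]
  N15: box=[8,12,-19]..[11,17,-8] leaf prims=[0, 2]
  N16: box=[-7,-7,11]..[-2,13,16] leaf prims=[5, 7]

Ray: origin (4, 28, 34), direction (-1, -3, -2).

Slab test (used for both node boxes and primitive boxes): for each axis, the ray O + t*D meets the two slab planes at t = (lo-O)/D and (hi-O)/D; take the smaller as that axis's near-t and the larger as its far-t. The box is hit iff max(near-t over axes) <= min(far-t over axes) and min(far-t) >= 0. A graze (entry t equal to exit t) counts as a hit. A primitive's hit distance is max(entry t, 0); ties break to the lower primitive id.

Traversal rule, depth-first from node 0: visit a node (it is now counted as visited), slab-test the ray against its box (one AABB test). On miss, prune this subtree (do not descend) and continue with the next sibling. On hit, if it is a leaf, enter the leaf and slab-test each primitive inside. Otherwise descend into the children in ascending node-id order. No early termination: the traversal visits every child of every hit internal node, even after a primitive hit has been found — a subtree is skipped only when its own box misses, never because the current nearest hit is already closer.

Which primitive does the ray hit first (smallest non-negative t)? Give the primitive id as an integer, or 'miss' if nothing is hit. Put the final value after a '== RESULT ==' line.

Trace the traversal:
N0 x:[-16,24] y:[10/3,16] z:[9,27] -> hit [9,16], descend [3, 8, 10, 12]
  N3 x:[9,24] y:[11/3,13] z:[16,27] -> miss, prune
  N8 x:[-11,-2] y:[17/3,34/3] z:[9,37/2] -> miss, prune
  N10 x:[6,24] y:[5,16] z:[9,33/2] -> hit [9,16], descend [2, 9, 16]
    N2 x:[11,24] y:[12,16] z:[11,33/2] -> hit [12,16] leaf, test {P9(miss), P20@t=12}
    N9 x:[19,21] y:[8,28/3] z:[19/2,23/2] -> miss, prune
    N16 x:[6,11] y:[5,35/3] z:[9,23/2] -> hit [9,11] leaf, test {P5@t=31/3, P7(miss)}
  N12 x:[-16,6] y:[10/3,20/3] z:[21/2,53/2] -> miss, prune

Summary -> nodes [0, 3, 8, 10, 2, 9, 16, 12]; box-tests=8; leaf-entries=2; first=P5

== RESULT ==
5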